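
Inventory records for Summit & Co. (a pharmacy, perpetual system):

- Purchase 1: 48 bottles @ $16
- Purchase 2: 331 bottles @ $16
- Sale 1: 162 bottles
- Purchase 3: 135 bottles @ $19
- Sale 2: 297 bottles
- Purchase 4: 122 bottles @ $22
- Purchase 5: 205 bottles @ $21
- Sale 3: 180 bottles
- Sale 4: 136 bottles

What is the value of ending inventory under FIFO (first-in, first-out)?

Ending inventory = $1,386

Sale 1 (162) [FIFO — oldest first]: 48 @ $16 + 114 @ $16 = $2,592
Sale 2 (297) [FIFO — oldest first]: 217 @ $16 + 80 @ $19 = $4,992
Sale 3 (180) [FIFO — oldest first]: 55 @ $19 + 122 @ $22 + 3 @ $21 = $3,792
Sale 4 (136) [FIFO — oldest first]: 136 @ $21 = $2,856
Total COGS = $2,592 + $4,992 + $3,792 + $2,856 = $14,232
Ending inventory: 66 @ $21 = $1,386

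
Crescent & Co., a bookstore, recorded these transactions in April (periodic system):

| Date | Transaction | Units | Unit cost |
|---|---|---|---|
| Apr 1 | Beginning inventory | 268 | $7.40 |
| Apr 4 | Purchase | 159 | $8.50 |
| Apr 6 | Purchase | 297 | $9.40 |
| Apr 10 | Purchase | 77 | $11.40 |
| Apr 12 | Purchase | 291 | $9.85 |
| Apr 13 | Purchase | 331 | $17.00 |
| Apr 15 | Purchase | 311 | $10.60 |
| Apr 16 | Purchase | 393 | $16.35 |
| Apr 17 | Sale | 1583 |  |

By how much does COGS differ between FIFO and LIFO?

FIFO COGS: 268 @ $7.40 + 159 @ $8.50 + 297 @ $9.40 + 77 @ $11.40 + 291 @ $9.85 + 331 @ $17.00 + 160 @ $10.60 = $17,193.65
LIFO COGS: 393 @ $16.35 + 311 @ $10.60 + 331 @ $17.00 + 291 @ $9.85 + 77 @ $11.40 + 180 @ $9.40 = $20,785.30
Difference = |$17,193.65 − $20,785.30| = $3,591.65

$3,591.65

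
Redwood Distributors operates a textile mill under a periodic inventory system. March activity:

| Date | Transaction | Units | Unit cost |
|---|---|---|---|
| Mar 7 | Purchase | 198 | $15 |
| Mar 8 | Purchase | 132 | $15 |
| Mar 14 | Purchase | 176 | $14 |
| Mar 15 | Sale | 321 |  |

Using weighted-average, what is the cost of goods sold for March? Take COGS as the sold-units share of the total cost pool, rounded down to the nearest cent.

Mar 15, sell 321: 321/506 × $7,414.00 → $4,703.34
Ending inventory (cost pool remaining) = $2,710.66

COGS = $4,703.34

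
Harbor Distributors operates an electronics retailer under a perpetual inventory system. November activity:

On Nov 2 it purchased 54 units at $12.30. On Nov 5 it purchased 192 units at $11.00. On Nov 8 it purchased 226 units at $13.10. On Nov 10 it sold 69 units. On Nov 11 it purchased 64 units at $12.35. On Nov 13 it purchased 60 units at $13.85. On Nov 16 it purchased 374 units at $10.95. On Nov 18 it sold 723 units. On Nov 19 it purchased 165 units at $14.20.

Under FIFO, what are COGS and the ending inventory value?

Nov 10, 69 sold [FIFO — oldest first]: 54 @ $12.30 + 15 @ $11.00 = $829.20
Nov 18, 723 sold [FIFO — oldest first]: 177 @ $11.00 + 226 @ $13.10 + 64 @ $12.35 + 60 @ $13.85 + 196 @ $10.95 = $8,675.20
Total COGS = $829.20 + $8,675.20 = $9,504.40
Ending inventory: 178 @ $10.95 + 165 @ $14.20 = $4,292.10

COGS = $9,504.40; ending inventory = $4,292.10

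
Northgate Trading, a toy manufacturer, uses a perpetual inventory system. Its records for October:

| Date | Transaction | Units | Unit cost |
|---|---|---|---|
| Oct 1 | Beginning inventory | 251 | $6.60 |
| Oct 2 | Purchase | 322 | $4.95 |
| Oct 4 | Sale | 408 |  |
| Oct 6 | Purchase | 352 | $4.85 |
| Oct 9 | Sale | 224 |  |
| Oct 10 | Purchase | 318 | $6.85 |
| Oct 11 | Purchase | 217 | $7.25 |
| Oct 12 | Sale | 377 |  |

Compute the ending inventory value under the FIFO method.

Oct 4, 408 sold [FIFO — oldest first]: 251 @ $6.60 + 157 @ $4.95 = $2,433.75
Oct 9, 224 sold [FIFO — oldest first]: 165 @ $4.95 + 59 @ $4.85 = $1,102.90
Oct 12, 377 sold [FIFO — oldest first]: 293 @ $4.85 + 84 @ $6.85 = $1,996.45
Total COGS = $2,433.75 + $1,102.90 + $1,996.45 = $5,533.10
Ending inventory: 234 @ $6.85 + 217 @ $7.25 = $3,176.15
Check: goods available $8,709.25 = COGS $5,533.10 + ending $3,176.15

Ending inventory = $3,176.15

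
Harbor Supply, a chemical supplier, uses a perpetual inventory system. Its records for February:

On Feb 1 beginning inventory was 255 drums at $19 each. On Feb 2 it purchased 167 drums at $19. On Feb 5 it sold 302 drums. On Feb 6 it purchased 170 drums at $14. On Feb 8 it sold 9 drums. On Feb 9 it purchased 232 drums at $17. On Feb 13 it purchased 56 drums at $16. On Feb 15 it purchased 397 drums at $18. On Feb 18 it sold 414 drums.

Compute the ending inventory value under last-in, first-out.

Feb 5, 302 sold [LIFO — newest first]: 167 @ $19 + 135 @ $19 = $5,738
Feb 8, 9 sold [LIFO — newest first]: 9 @ $14 = $126
Feb 18, 414 sold [LIFO — newest first]: 397 @ $18 + 17 @ $16 = $7,418
Total COGS = $5,738 + $126 + $7,418 = $13,282
Ending inventory: 120 @ $19 + 161 @ $14 + 232 @ $17 + 39 @ $16 = $9,102

Ending inventory = $9,102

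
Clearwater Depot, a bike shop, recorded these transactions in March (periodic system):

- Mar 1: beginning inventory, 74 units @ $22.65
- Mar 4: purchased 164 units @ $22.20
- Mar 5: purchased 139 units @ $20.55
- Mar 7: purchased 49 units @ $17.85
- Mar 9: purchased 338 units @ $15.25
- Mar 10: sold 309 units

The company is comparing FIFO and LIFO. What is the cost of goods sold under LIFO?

FIFO COGS: 74 @ $22.65 + 164 @ $22.20 + 71 @ $20.55 = $6,775.95
LIFO COGS: 309 @ $15.25 = $4,712.25

COGS = $4,712.25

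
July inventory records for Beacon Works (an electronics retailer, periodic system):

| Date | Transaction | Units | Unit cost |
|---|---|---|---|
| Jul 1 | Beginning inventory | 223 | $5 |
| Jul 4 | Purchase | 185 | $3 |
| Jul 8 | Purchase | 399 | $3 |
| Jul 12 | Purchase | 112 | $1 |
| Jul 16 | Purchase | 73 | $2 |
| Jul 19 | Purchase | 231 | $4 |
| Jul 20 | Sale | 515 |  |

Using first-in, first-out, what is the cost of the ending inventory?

Ending inventory = $2,058

Jul 20, 515 sold [FIFO — oldest first]: 223 @ $5 + 185 @ $3 + 107 @ $3 = $1,991
Ending inventory: 292 @ $3 + 112 @ $1 + 73 @ $2 + 231 @ $4 = $2,058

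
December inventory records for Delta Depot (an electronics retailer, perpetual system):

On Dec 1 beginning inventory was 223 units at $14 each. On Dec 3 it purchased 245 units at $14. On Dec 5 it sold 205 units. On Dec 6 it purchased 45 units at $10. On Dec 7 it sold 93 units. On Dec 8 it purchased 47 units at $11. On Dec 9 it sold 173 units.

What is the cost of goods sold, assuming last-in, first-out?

COGS = $6,273

Dec 5, 205 sold [LIFO — newest first]: 205 @ $14 = $2,870
Dec 7, 93 sold [LIFO — newest first]: 45 @ $10 + 40 @ $14 + 8 @ $14 = $1,122
Dec 9, 173 sold [LIFO — newest first]: 47 @ $11 + 126 @ $14 = $2,281
Total COGS = $2,870 + $1,122 + $2,281 = $6,273
Ending inventory: 89 @ $14 = $1,246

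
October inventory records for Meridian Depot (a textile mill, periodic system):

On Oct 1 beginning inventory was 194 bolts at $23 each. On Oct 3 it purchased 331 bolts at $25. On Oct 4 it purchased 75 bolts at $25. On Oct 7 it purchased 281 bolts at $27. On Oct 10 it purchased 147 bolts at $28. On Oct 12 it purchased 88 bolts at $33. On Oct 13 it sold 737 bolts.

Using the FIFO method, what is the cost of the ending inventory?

Oct 13, 737 sold [FIFO — oldest first]: 194 @ $23 + 331 @ $25 + 75 @ $25 + 137 @ $27 = $18,311
Ending inventory: 144 @ $27 + 147 @ $28 + 88 @ $33 = $10,908

Ending inventory = $10,908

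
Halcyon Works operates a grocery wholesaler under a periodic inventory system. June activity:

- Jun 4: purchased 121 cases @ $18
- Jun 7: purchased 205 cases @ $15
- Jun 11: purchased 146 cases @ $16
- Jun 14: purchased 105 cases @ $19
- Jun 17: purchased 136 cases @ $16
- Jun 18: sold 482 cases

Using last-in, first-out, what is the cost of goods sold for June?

Jun 18, 482 sold [LIFO — newest first]: 136 @ $16 + 105 @ $19 + 146 @ $16 + 95 @ $15 = $7,932
Ending inventory: 121 @ $18 + 110 @ $15 = $3,828
Check: goods available $11,760 = COGS $7,932 + ending $3,828

COGS = $7,932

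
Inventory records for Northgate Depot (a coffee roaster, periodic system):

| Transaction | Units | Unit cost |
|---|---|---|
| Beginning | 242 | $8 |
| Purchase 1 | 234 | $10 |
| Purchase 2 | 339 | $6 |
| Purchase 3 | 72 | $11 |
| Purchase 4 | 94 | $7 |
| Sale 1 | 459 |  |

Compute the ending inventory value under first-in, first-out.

Sale 1 (459) [FIFO — oldest first]: 242 @ $8 + 217 @ $10 = $4,106
Ending inventory: 17 @ $10 + 339 @ $6 + 72 @ $11 + 94 @ $7 = $3,654
Check: goods available $7,760 = COGS $4,106 + ending $3,654

Ending inventory = $3,654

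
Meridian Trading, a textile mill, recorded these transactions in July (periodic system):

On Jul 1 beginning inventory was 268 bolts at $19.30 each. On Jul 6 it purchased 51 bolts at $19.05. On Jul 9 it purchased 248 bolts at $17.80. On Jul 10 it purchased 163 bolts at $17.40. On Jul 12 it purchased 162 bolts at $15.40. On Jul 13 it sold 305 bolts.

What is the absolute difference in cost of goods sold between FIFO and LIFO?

$894.25

FIFO COGS: 268 @ $19.30 + 37 @ $19.05 = $5,877.25
LIFO COGS: 162 @ $15.40 + 143 @ $17.40 = $4,983.00
Difference = |$5,877.25 − $4,983.00| = $894.25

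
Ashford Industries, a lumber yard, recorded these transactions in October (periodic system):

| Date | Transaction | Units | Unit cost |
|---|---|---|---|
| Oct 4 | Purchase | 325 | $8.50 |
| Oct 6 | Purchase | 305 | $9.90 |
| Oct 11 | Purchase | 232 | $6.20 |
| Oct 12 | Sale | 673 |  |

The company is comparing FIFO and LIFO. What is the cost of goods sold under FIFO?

FIFO COGS: 325 @ $8.50 + 305 @ $9.90 + 43 @ $6.20 = $6,048.60
LIFO COGS: 232 @ $6.20 + 305 @ $9.90 + 136 @ $8.50 = $5,613.90

COGS = $6,048.60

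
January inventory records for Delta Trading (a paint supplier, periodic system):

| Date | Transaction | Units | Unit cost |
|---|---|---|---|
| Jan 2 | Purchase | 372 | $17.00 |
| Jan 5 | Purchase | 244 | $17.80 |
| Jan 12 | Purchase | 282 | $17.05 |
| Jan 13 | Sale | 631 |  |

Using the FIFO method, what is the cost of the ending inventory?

Jan 13, 631 sold [FIFO — oldest first]: 372 @ $17.00 + 244 @ $17.80 + 15 @ $17.05 = $10,922.95
Ending inventory: 267 @ $17.05 = $4,552.35

Ending inventory = $4,552.35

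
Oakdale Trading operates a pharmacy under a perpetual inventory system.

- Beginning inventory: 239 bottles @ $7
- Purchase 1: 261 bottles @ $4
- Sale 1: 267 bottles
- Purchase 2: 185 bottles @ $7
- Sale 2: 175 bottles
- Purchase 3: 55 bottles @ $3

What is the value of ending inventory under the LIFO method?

Ending inventory = $1,866

Sale 1 (267) [LIFO — newest first]: 261 @ $4 + 6 @ $7 = $1,086
Sale 2 (175) [LIFO — newest first]: 175 @ $7 = $1,225
Total COGS = $1,086 + $1,225 = $2,311
Ending inventory: 233 @ $7 + 10 @ $7 + 55 @ $3 = $1,866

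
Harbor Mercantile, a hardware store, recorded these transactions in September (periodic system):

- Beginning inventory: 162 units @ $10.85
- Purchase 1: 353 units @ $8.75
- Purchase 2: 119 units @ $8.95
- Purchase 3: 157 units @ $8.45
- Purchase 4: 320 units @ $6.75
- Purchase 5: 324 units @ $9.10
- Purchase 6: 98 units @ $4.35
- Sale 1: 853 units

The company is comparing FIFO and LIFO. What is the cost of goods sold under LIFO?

COGS = $6,472.65

FIFO COGS: 162 @ $10.85 + 353 @ $8.75 + 119 @ $8.95 + 157 @ $8.45 + 62 @ $6.75 = $7,656.65
LIFO COGS: 98 @ $4.35 + 324 @ $9.10 + 320 @ $6.75 + 111 @ $8.45 = $6,472.65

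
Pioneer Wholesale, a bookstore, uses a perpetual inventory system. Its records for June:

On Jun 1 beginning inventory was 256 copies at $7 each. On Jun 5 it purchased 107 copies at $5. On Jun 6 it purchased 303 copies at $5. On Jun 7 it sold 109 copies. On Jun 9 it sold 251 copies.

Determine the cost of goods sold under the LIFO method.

Jun 7, 109 sold [LIFO — newest first]: 109 @ $5 = $545
Jun 9, 251 sold [LIFO — newest first]: 194 @ $5 + 57 @ $5 = $1,255
Total COGS = $545 + $1,255 = $1,800
Ending inventory: 256 @ $7 + 50 @ $5 = $2,042

COGS = $1,800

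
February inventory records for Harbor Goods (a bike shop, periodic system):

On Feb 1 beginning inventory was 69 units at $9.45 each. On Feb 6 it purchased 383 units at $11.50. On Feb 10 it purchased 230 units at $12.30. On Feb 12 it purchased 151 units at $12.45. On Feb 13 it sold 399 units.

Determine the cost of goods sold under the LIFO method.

Feb 13, 399 sold [LIFO — newest first]: 151 @ $12.45 + 230 @ $12.30 + 18 @ $11.50 = $4,915.95
Ending inventory: 69 @ $9.45 + 365 @ $11.50 = $4,849.55

COGS = $4,915.95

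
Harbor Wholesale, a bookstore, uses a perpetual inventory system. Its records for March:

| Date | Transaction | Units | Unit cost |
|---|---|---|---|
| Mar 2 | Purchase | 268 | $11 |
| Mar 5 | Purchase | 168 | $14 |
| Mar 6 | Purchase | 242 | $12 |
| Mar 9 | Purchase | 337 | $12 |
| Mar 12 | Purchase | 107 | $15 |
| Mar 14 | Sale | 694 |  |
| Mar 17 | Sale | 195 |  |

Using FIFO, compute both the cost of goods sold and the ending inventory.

COGS = $10,736; ending inventory = $3,117

Mar 14, 694 sold [FIFO — oldest first]: 268 @ $11 + 168 @ $14 + 242 @ $12 + 16 @ $12 = $8,396
Mar 17, 195 sold [FIFO — oldest first]: 195 @ $12 = $2,340
Total COGS = $8,396 + $2,340 = $10,736
Ending inventory: 126 @ $12 + 107 @ $15 = $3,117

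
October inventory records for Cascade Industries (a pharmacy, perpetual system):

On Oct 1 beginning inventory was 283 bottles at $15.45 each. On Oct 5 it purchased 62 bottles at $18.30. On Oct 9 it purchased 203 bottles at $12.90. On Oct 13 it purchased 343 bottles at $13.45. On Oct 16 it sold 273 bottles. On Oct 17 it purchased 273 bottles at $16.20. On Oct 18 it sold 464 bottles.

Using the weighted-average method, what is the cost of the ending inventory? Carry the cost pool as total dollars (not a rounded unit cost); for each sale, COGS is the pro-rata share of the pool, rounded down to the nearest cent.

Ending inventory = $6,353.92

After Oct 1: 283 on hand, pool $4,372.35 (≈ $15.4500 each)
After Oct 5: 345 on hand, pool $5,506.95 (≈ $15.9622 each)
After Oct 9: 548 on hand, pool $8,125.65 (≈ $14.8278 each)
After Oct 13: 891 on hand, pool $12,739.00 (≈ $14.2974 each)
Oct 16, sell 273: 273/891 × $12,739.00 → $3,903.19
After Oct 17: 891 on hand, pool $13,258.41 (≈ $14.8804 each)
Oct 18, sell 464: 464/891 × $13,258.41 → $6,904.49
Total COGS = $3,903.19 + $6,904.49 = $10,807.68
Ending inventory (cost pool remaining) = $6,353.92
Check: goods available $17,161.60 = COGS $10,807.68 + ending $6,353.92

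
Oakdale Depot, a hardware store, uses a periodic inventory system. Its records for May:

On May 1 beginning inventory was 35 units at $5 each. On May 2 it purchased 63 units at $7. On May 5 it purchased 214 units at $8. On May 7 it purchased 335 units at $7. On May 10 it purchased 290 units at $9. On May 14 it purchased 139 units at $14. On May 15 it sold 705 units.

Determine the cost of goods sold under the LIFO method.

May 15, 705 sold [LIFO — newest first]: 139 @ $14 + 290 @ $9 + 276 @ $7 = $6,488
Ending inventory: 35 @ $5 + 63 @ $7 + 214 @ $8 + 59 @ $7 = $2,741

COGS = $6,488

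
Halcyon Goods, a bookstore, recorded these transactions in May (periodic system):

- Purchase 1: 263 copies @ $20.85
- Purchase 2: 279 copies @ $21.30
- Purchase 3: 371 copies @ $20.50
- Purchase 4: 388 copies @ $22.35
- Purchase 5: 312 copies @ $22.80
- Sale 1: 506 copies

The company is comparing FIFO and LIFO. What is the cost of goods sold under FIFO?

COGS = $10,659.45

FIFO COGS: 263 @ $20.85 + 243 @ $21.30 = $10,659.45
LIFO COGS: 312 @ $22.80 + 194 @ $22.35 = $11,449.50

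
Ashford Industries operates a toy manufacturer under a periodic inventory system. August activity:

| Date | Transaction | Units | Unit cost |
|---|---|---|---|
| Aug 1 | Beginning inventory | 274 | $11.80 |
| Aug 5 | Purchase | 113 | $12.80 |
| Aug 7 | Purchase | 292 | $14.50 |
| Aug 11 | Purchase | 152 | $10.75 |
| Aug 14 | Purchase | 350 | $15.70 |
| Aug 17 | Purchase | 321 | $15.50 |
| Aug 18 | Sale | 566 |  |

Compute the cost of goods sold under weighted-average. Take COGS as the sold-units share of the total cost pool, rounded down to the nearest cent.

COGS = $7,920.26

Aug 18, sell 566: 566/1502 × $21,018.10 → $7,920.26
Ending inventory (cost pool remaining) = $13,097.84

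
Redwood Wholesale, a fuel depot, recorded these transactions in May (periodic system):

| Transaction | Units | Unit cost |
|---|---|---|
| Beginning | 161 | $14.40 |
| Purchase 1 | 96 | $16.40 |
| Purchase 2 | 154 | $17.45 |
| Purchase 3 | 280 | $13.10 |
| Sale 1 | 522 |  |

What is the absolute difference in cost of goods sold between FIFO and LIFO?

FIFO COGS: 161 @ $14.40 + 96 @ $16.40 + 154 @ $17.45 + 111 @ $13.10 = $8,034.20
LIFO COGS: 280 @ $13.10 + 154 @ $17.45 + 88 @ $16.40 = $7,798.50
Difference = |$8,034.20 − $7,798.50| = $235.70

$235.70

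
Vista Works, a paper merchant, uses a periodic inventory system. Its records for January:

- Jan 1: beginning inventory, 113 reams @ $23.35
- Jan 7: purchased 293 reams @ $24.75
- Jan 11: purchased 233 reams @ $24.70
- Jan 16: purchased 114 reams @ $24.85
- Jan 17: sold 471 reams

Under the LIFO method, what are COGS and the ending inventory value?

Jan 17, 471 sold [LIFO — newest first]: 114 @ $24.85 + 233 @ $24.70 + 124 @ $24.75 = $11,657.00
Ending inventory: 113 @ $23.35 + 169 @ $24.75 = $6,821.30

COGS = $11,657.00; ending inventory = $6,821.30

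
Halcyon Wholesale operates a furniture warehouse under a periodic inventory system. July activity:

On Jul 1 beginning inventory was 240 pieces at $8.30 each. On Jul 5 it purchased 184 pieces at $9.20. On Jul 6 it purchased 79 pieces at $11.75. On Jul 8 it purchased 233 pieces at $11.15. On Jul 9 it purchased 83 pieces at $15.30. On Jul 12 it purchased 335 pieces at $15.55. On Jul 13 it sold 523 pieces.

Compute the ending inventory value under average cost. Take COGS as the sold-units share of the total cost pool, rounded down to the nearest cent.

Jul 13, sell 523: 523/1154 × $13,690.15 → $6,204.46
Ending inventory (cost pool remaining) = $7,485.69
Check: goods available $13,690.15 = COGS $6,204.46 + ending $7,485.69

Ending inventory = $7,485.69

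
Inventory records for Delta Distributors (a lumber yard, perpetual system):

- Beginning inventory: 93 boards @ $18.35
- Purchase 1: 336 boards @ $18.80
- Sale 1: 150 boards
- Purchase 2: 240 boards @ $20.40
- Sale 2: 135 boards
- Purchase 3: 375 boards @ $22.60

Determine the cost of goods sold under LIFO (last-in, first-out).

Sale 1 (150) [LIFO — newest first]: 150 @ $18.80 = $2,820.00
Sale 2 (135) [LIFO — newest first]: 135 @ $20.40 = $2,754.00
Total COGS = $2,820.00 + $2,754.00 = $5,574.00
Ending inventory: 93 @ $18.35 + 186 @ $18.80 + 105 @ $20.40 + 375 @ $22.60 = $15,820.35
Check: goods available $21,394.35 = COGS $5,574.00 + ending $15,820.35

COGS = $5,574.00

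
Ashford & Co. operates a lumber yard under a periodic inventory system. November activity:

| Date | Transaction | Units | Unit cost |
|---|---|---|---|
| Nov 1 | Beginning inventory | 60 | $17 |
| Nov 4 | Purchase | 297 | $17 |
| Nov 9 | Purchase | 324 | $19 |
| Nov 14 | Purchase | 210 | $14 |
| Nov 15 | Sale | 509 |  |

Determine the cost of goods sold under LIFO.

COGS = $8,621

Nov 15, 509 sold [LIFO — newest first]: 210 @ $14 + 299 @ $19 = $8,621
Ending inventory: 60 @ $17 + 297 @ $17 + 25 @ $19 = $6,544
Check: goods available $15,165 = COGS $8,621 + ending $6,544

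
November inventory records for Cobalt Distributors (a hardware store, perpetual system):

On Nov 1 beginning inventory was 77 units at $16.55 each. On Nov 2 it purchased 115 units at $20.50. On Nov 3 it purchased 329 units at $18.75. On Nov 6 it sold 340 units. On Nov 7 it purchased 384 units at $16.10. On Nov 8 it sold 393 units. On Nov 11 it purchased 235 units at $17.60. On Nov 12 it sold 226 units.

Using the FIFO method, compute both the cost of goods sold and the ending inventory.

COGS = $16,933.40; ending inventory = $3,185.60

Nov 6, 340 sold [FIFO — oldest first]: 77 @ $16.55 + 115 @ $20.50 + 148 @ $18.75 = $6,406.85
Nov 8, 393 sold [FIFO — oldest first]: 181 @ $18.75 + 212 @ $16.10 = $6,806.95
Nov 12, 226 sold [FIFO — oldest first]: 172 @ $16.10 + 54 @ $17.60 = $3,719.60
Total COGS = $6,406.85 + $6,806.95 + $3,719.60 = $16,933.40
Ending inventory: 181 @ $17.60 = $3,185.60
Check: goods available $20,119.00 = COGS $16,933.40 + ending $3,185.60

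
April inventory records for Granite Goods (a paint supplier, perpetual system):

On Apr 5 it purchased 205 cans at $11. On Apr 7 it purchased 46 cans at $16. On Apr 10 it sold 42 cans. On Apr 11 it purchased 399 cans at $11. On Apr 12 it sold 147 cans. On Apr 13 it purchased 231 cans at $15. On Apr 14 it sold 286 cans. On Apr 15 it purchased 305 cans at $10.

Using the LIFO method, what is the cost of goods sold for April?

COGS = $6,359

Apr 10, 42 sold [LIFO — newest first]: 42 @ $16 = $672
Apr 12, 147 sold [LIFO — newest first]: 147 @ $11 = $1,617
Apr 14, 286 sold [LIFO — newest first]: 231 @ $15 + 55 @ $11 = $4,070
Total COGS = $672 + $1,617 + $4,070 = $6,359
Ending inventory: 205 @ $11 + 4 @ $16 + 197 @ $11 + 305 @ $10 = $7,536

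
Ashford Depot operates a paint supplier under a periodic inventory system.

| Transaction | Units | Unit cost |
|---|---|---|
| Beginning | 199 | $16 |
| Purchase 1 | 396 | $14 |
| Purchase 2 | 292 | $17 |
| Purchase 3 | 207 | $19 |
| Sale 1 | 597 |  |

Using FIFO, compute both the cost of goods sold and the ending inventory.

Sale 1 (597) [FIFO — oldest first]: 199 @ $16 + 396 @ $14 + 2 @ $17 = $8,762
Ending inventory: 290 @ $17 + 207 @ $19 = $8,863
Check: goods available $17,625 = COGS $8,762 + ending $8,863

COGS = $8,762; ending inventory = $8,863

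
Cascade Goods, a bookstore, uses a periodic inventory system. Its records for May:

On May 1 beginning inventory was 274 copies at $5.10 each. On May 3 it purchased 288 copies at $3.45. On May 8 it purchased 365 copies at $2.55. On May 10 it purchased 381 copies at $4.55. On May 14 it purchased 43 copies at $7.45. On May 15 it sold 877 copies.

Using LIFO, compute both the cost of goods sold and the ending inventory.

COGS = $3,288.25; ending inventory = $2,087.40

May 15, 877 sold [LIFO — newest first]: 43 @ $7.45 + 381 @ $4.55 + 365 @ $2.55 + 88 @ $3.45 = $3,288.25
Ending inventory: 274 @ $5.10 + 200 @ $3.45 = $2,087.40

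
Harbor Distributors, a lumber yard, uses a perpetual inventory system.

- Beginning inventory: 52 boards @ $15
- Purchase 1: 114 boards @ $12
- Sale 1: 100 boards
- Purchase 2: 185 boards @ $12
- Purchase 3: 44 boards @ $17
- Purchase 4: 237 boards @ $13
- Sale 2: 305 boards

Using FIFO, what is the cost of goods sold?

COGS = $5,246

Sale 1 (100) [FIFO — oldest first]: 52 @ $15 + 48 @ $12 = $1,356
Sale 2 (305) [FIFO — oldest first]: 66 @ $12 + 185 @ $12 + 44 @ $17 + 10 @ $13 = $3,890
Total COGS = $1,356 + $3,890 = $5,246
Ending inventory: 227 @ $13 = $2,951
Check: goods available $8,197 = COGS $5,246 + ending $2,951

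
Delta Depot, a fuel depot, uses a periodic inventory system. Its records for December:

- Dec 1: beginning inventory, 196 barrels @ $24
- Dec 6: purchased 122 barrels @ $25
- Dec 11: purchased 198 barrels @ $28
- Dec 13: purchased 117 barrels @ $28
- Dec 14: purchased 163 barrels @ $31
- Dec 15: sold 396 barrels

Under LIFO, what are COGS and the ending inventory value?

Dec 15, 396 sold [LIFO — newest first]: 163 @ $31 + 117 @ $28 + 116 @ $28 = $11,577
Ending inventory: 196 @ $24 + 122 @ $25 + 82 @ $28 = $10,050

COGS = $11,577; ending inventory = $10,050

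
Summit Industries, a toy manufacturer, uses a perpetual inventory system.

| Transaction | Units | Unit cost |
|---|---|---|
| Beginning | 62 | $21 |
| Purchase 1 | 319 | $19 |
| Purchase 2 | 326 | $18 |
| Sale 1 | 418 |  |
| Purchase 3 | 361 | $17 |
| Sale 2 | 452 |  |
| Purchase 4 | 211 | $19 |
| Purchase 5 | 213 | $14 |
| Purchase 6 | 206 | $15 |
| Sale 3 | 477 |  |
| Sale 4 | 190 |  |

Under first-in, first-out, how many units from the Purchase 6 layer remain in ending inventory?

161

Sale 1 (418) [FIFO — oldest first]: 62 @ $21 + 319 @ $19 + 37 @ $18 = $8,029
Sale 2 (452) [FIFO — oldest first]: 289 @ $18 + 163 @ $17 = $7,973
Sale 3 (477) [FIFO — oldest first]: 198 @ $17 + 211 @ $19 + 68 @ $14 = $8,327
Sale 4 (190) [FIFO — oldest first]: 145 @ $14 + 45 @ $15 = $2,705
Total COGS = $8,029 + $7,973 + $8,327 + $2,705 = $27,034
Ending inventory: 161 @ $15 = $2,415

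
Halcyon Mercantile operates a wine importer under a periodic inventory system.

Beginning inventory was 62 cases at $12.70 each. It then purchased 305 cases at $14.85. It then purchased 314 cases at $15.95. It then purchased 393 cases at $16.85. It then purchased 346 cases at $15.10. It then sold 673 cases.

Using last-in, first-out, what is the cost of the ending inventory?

Ending inventory = $11,437.05

Sale 1 (673) [LIFO — newest first]: 346 @ $15.10 + 327 @ $16.85 = $10,734.55
Ending inventory: 62 @ $12.70 + 305 @ $14.85 + 314 @ $15.95 + 66 @ $16.85 = $11,437.05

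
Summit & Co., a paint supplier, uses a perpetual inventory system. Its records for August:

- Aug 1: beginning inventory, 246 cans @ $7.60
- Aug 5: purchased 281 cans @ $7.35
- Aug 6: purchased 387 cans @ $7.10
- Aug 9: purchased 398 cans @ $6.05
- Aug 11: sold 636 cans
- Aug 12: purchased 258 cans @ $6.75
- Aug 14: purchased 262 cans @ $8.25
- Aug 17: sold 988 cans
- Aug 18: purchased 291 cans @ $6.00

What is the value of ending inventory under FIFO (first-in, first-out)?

Ending inventory = $3,462.00

Aug 11, 636 sold [FIFO — oldest first]: 246 @ $7.60 + 281 @ $7.35 + 109 @ $7.10 = $4,708.85
Aug 17, 988 sold [FIFO — oldest first]: 278 @ $7.10 + 398 @ $6.05 + 258 @ $6.75 + 54 @ $8.25 = $6,568.70
Total COGS = $4,708.85 + $6,568.70 = $11,277.55
Ending inventory: 208 @ $8.25 + 291 @ $6.00 = $3,462.00
Check: goods available $14,739.55 = COGS $11,277.55 + ending $3,462.00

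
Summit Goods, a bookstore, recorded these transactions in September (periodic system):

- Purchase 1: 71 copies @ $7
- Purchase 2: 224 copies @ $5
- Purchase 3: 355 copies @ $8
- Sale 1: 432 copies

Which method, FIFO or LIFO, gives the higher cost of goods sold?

LIFO

FIFO COGS: 71 @ $7 + 224 @ $5 + 137 @ $8 = $2,713
LIFO COGS: 355 @ $8 + 77 @ $5 = $3,225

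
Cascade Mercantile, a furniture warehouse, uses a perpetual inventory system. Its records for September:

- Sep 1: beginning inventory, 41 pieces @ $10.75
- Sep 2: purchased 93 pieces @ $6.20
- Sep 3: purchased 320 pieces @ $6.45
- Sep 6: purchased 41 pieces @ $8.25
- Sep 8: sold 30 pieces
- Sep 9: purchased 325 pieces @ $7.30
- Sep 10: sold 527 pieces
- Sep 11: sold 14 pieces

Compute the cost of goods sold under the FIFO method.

Sep 8, 30 sold [FIFO — oldest first]: 30 @ $10.75 = $322.50
Sep 10, 527 sold [FIFO — oldest first]: 11 @ $10.75 + 93 @ $6.20 + 320 @ $6.45 + 41 @ $8.25 + 62 @ $7.30 = $3,549.70
Sep 11, 14 sold [FIFO — oldest first]: 14 @ $7.30 = $102.20
Total COGS = $322.50 + $3,549.70 + $102.20 = $3,974.40
Ending inventory: 249 @ $7.30 = $1,817.70
Check: goods available $5,792.10 = COGS $3,974.40 + ending $1,817.70

COGS = $3,974.40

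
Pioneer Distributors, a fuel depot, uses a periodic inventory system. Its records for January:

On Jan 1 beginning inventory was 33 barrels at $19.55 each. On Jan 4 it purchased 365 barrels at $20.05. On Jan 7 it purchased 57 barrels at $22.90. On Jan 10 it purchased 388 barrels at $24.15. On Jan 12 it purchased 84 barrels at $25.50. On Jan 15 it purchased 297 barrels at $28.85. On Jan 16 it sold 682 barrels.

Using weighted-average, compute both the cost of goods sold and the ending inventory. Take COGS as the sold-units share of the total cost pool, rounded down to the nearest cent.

Jan 16, sell 682: 682/1224 × $29,349.35 → $16,353.15
Ending inventory (cost pool remaining) = $12,996.20

COGS = $16,353.15; ending inventory = $12,996.20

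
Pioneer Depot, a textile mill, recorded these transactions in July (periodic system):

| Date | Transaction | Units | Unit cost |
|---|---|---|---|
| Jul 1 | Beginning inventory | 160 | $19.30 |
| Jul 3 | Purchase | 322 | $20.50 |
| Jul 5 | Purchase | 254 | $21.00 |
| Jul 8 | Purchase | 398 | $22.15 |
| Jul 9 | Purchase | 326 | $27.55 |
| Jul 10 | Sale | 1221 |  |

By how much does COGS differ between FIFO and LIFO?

FIFO COGS: 160 @ $19.30 + 322 @ $20.50 + 254 @ $21.00 + 398 @ $22.15 + 87 @ $27.55 = $26,235.55
LIFO COGS: 326 @ $27.55 + 398 @ $22.15 + 254 @ $21.00 + 243 @ $20.50 = $28,112.50
Difference = |$26,235.55 − $28,112.50| = $1,876.95

$1,876.95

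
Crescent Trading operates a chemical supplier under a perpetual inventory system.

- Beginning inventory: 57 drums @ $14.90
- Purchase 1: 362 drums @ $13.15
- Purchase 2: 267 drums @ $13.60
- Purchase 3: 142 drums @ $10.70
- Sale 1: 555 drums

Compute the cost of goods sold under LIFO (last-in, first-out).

Sale 1 (555) [LIFO — newest first]: 142 @ $10.70 + 267 @ $13.60 + 146 @ $13.15 = $7,070.50
Ending inventory: 57 @ $14.90 + 216 @ $13.15 = $3,689.70

COGS = $7,070.50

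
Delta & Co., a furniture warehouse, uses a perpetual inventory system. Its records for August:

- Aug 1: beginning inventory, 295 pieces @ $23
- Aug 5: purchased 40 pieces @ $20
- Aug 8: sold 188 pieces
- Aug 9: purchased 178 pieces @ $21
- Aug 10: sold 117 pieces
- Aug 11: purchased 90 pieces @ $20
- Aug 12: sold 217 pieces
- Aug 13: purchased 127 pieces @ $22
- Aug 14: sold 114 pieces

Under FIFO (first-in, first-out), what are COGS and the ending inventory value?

Aug 8, 188 sold [FIFO — oldest first]: 188 @ $23 = $4,324
Aug 10, 117 sold [FIFO — oldest first]: 107 @ $23 + 10 @ $20 = $2,661
Aug 12, 217 sold [FIFO — oldest first]: 30 @ $20 + 178 @ $21 + 9 @ $20 = $4,518
Aug 14, 114 sold [FIFO — oldest first]: 81 @ $20 + 33 @ $22 = $2,346
Total COGS = $4,324 + $2,661 + $4,518 + $2,346 = $13,849
Ending inventory: 94 @ $22 = $2,068
Check: goods available $15,917 = COGS $13,849 + ending $2,068

COGS = $13,849; ending inventory = $2,068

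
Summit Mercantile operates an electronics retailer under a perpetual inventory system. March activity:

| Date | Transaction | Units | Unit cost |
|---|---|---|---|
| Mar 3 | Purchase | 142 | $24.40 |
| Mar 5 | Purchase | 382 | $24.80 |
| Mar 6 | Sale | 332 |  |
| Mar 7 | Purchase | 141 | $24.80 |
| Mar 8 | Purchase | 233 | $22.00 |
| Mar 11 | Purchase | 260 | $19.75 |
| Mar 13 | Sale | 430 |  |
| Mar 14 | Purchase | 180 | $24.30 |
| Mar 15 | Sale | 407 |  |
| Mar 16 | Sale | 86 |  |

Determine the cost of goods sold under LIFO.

COGS = $29,045.00

Mar 6, 332 sold [LIFO — newest first]: 332 @ $24.80 = $8,233.60
Mar 13, 430 sold [LIFO — newest first]: 260 @ $19.75 + 170 @ $22.00 = $8,875.00
Mar 15, 407 sold [LIFO — newest first]: 180 @ $24.30 + 63 @ $22.00 + 141 @ $24.80 + 23 @ $24.80 = $9,827.20
Mar 16, 86 sold [LIFO — newest first]: 27 @ $24.80 + 59 @ $24.40 = $2,109.20
Total COGS = $8,233.60 + $8,875.00 + $9,827.20 + $2,109.20 = $29,045.00
Ending inventory: 83 @ $24.40 = $2,025.20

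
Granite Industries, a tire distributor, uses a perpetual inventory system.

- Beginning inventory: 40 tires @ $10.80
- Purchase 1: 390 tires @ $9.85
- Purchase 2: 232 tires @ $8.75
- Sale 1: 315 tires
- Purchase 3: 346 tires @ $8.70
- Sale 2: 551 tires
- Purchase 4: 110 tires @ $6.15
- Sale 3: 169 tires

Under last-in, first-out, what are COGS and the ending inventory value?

Sale 1 (315) [LIFO — newest first]: 232 @ $8.75 + 83 @ $9.85 = $2,847.55
Sale 2 (551) [LIFO — newest first]: 346 @ $8.70 + 205 @ $9.85 = $5,029.45
Sale 3 (169) [LIFO — newest first]: 110 @ $6.15 + 59 @ $9.85 = $1,257.65
Total COGS = $2,847.55 + $5,029.45 + $1,257.65 = $9,134.65
Ending inventory: 40 @ $10.80 + 43 @ $9.85 = $855.55

COGS = $9,134.65; ending inventory = $855.55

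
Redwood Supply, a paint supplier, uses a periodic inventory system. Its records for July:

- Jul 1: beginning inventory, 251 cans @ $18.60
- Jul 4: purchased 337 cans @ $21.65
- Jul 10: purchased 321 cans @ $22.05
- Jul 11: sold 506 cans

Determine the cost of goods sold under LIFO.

Jul 11, 506 sold [LIFO — newest first]: 321 @ $22.05 + 185 @ $21.65 = $11,083.30
Ending inventory: 251 @ $18.60 + 152 @ $21.65 = $7,959.40

COGS = $11,083.30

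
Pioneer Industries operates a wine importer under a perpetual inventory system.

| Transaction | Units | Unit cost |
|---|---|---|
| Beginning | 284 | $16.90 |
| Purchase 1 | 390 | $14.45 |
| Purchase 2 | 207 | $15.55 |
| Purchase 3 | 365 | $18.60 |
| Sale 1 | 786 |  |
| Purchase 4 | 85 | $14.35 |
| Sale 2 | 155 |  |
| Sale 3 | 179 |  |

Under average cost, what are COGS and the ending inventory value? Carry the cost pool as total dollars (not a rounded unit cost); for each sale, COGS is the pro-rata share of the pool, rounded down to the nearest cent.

After Beginning: 284 on hand, pool $4,799.60 (≈ $16.9000 each)
After Purchase 1: 674 on hand, pool $10,435.10 (≈ $15.4823 each)
After Purchase 2: 881 on hand, pool $13,653.95 (≈ $15.4982 each)
After Purchase 3: 1246 on hand, pool $20,442.95 (≈ $16.4069 each)
Sale 1, sell 786: 786/1246 × $20,442.95 → $12,895.79
After Purchase 4: 545 on hand, pool $8,766.91 (≈ $16.0861 each)
Sale 2, sell 155: 155/545 × $8,766.91 → $2,493.34
Sale 3, sell 179: 179/390 × $6,273.57 → $2,879.40
Total COGS = $12,895.79 + $2,493.34 + $2,879.40 = $18,268.53
Ending inventory (cost pool remaining) = $3,394.17

COGS = $18,268.53; ending inventory = $3,394.17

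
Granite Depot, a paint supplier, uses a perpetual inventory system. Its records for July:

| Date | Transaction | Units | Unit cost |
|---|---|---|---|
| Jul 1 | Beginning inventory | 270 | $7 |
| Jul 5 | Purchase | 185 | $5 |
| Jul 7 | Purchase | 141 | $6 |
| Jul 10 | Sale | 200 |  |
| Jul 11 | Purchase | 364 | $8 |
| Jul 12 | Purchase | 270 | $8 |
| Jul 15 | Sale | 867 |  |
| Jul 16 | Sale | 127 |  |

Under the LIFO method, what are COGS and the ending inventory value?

Jul 10, 200 sold [LIFO — newest first]: 141 @ $6 + 59 @ $5 = $1,141
Jul 15, 867 sold [LIFO — newest first]: 270 @ $8 + 364 @ $8 + 126 @ $5 + 107 @ $7 = $6,451
Jul 16, 127 sold [LIFO — newest first]: 127 @ $7 = $889
Total COGS = $1,141 + $6,451 + $889 = $8,481
Ending inventory: 36 @ $7 = $252

COGS = $8,481; ending inventory = $252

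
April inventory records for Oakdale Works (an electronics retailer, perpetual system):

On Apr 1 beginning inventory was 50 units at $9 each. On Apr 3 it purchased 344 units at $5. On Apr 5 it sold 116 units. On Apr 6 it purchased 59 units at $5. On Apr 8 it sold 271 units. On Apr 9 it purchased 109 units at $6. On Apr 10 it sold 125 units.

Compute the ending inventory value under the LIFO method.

Ending inventory = $450

Apr 5, 116 sold [LIFO — newest first]: 116 @ $5 = $580
Apr 8, 271 sold [LIFO — newest first]: 59 @ $5 + 212 @ $5 = $1,355
Apr 10, 125 sold [LIFO — newest first]: 109 @ $6 + 16 @ $5 = $734
Total COGS = $580 + $1,355 + $734 = $2,669
Ending inventory: 50 @ $9 = $450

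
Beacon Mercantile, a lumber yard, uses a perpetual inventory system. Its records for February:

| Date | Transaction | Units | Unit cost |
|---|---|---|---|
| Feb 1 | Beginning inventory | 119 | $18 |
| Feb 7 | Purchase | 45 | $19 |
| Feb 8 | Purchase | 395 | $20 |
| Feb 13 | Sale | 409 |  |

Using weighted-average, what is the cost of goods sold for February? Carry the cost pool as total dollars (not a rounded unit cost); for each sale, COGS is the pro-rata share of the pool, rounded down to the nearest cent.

After Feb 1: 119 on hand, pool $2,142.00 (≈ $18.0000 each)
After Feb 7: 164 on hand, pool $2,997.00 (≈ $18.2744 each)
After Feb 8: 559 on hand, pool $10,897.00 (≈ $19.4937 each)
Feb 13, sell 409: 409/559 × $10,897.00 → $7,972.93
Ending inventory (cost pool remaining) = $2,924.07

COGS = $7,972.93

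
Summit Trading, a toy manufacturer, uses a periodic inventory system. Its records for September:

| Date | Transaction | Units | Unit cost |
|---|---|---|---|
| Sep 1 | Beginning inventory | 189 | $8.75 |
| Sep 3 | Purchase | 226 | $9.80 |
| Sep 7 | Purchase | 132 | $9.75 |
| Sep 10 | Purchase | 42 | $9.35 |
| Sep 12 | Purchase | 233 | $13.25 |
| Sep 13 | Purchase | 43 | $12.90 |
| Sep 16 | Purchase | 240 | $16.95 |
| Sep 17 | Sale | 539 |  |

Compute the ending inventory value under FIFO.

Sep 17, 539 sold [FIFO — oldest first]: 189 @ $8.75 + 226 @ $9.80 + 124 @ $9.75 = $5,077.55
Ending inventory: 8 @ $9.75 + 42 @ $9.35 + 233 @ $13.25 + 43 @ $12.90 + 240 @ $16.95 = $8,180.65

Ending inventory = $8,180.65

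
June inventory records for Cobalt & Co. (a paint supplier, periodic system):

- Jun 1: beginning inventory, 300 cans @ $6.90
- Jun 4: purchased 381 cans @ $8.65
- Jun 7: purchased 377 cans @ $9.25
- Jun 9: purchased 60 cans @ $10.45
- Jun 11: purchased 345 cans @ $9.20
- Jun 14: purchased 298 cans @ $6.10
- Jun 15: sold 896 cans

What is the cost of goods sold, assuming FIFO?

Jun 15, 896 sold [FIFO — oldest first]: 300 @ $6.90 + 381 @ $8.65 + 215 @ $9.25 = $7,354.40
Ending inventory: 162 @ $9.25 + 60 @ $10.45 + 345 @ $9.20 + 298 @ $6.10 = $7,117.30

COGS = $7,354.40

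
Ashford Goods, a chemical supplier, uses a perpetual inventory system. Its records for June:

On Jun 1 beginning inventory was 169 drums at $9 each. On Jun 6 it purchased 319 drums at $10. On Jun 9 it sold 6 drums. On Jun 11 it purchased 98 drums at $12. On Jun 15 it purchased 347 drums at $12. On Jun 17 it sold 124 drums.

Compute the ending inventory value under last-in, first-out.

Jun 9, 6 sold [LIFO — newest first]: 6 @ $10 = $60
Jun 17, 124 sold [LIFO — newest first]: 124 @ $12 = $1,488
Total COGS = $60 + $1,488 = $1,548
Ending inventory: 169 @ $9 + 313 @ $10 + 98 @ $12 + 223 @ $12 = $8,503
Check: goods available $10,051 = COGS $1,548 + ending $8,503

Ending inventory = $8,503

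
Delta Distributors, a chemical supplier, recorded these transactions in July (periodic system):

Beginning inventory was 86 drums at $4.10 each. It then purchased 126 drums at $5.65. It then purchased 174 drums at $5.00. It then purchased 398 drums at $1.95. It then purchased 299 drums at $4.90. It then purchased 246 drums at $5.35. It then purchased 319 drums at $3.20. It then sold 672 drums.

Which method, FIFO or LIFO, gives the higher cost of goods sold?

FIFO COGS: 86 @ $4.10 + 126 @ $5.65 + 174 @ $5.00 + 286 @ $1.95 = $2,492.20
LIFO COGS: 319 @ $3.20 + 246 @ $5.35 + 107 @ $4.90 = $2,861.20

LIFO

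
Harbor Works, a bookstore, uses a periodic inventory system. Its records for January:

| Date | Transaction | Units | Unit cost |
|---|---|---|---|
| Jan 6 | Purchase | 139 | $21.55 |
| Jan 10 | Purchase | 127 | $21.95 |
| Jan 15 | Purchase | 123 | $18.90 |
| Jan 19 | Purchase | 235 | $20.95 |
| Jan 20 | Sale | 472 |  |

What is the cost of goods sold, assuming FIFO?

COGS = $9,846.65

Jan 20, 472 sold [FIFO — oldest first]: 139 @ $21.55 + 127 @ $21.95 + 123 @ $18.90 + 83 @ $20.95 = $9,846.65
Ending inventory: 152 @ $20.95 = $3,184.40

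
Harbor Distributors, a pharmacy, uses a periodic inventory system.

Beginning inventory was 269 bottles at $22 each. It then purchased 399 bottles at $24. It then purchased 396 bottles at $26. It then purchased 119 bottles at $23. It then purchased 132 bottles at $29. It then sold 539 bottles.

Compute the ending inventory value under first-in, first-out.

Sale 1 (539) [FIFO — oldest first]: 269 @ $22 + 270 @ $24 = $12,398
Ending inventory: 129 @ $24 + 396 @ $26 + 119 @ $23 + 132 @ $29 = $19,957

Ending inventory = $19,957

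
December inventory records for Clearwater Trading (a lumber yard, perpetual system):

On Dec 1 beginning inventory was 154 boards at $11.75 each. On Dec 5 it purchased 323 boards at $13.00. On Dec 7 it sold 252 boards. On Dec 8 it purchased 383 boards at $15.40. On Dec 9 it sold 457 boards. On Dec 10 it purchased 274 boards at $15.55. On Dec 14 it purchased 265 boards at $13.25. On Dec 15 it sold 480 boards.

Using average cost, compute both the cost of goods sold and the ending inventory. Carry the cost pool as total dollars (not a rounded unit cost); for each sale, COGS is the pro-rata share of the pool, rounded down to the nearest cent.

After Dec 1: 154 on hand, pool $1,809.50 (≈ $11.7500 each)
After Dec 5: 477 on hand, pool $6,008.50 (≈ $12.5964 each)
Dec 7, sell 252: 252/477 × $6,008.50 → $3,174.30
After Dec 8: 608 on hand, pool $8,732.40 (≈ $14.3625 each)
Dec 9, sell 457: 457/608 × $8,732.40 → $6,563.66
After Dec 10: 425 on hand, pool $6,429.44 (≈ $15.1281 each)
After Dec 14: 690 on hand, pool $9,940.69 (≈ $14.4068 each)
Dec 15, sell 480: 480/690 × $9,940.69 → $6,915.26
Total COGS = $3,174.30 + $6,563.66 + $6,915.26 = $16,653.22
Ending inventory (cost pool remaining) = $3,025.43
Check: goods available $19,678.65 = COGS $16,653.22 + ending $3,025.43

COGS = $16,653.22; ending inventory = $3,025.43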